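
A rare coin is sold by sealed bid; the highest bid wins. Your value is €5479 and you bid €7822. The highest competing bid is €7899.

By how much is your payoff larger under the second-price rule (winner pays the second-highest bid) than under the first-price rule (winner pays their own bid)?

Your bid €7822 is below €7899, so you lose under either rule.
Payoff is €0 in both cases; difference = €0.

€0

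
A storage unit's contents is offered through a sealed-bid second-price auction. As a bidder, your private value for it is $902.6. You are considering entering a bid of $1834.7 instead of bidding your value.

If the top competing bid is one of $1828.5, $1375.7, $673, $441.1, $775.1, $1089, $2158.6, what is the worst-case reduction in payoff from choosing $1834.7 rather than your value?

$925.9

$1828.5: truthful gives $0, deviation gives −$925.9 → loss $925.9.
$1375.7: truthful gives $0, deviation gives −$473.1 → loss $473.1.
$673: same outcome either way → loss $0.
$441.1: same outcome either way → loss $0.
$775.1: same outcome either way → loss $0.
$1089: truthful gives $0, deviation gives −$186.4 → loss $186.4.
$2158.6: same outcome either way → loss $0.
Maximum loss: $925.9.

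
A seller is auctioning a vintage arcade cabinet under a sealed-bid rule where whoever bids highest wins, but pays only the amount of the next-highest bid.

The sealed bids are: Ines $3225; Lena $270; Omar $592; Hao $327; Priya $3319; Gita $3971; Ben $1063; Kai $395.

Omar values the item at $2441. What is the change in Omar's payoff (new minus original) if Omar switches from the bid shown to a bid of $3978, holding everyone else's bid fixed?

The highest bid among the other bidders is $3971; Omar's bid doesn't change that.
Original bid $592: Omar is not highest (top rival bid is $3971); payoff $0.
Alternative bid $3978: Omar is highest, pays the top rival bid $3971; payoff $2441 − $3971 = −$1530.
Change in payoff = −$1530 − ($0) = −$1530.

−$1530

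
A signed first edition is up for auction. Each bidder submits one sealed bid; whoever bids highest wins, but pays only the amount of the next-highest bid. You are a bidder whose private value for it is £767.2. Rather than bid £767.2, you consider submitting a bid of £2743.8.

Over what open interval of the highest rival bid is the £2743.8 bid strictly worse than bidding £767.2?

If the competing bid is below £767.2, both bids win at the same price — no difference.
If it is above £2743.8, both bids lose — no difference.
If it lies strictly between £767.2 and £2743.8, bidding your value loses (payoff 0) while bidding £2743.8 wins at a price above your value (payoff negative).
So the deviation strictly hurts on the open interval (£767.2, £2743.8).

(£767.2, £2743.8)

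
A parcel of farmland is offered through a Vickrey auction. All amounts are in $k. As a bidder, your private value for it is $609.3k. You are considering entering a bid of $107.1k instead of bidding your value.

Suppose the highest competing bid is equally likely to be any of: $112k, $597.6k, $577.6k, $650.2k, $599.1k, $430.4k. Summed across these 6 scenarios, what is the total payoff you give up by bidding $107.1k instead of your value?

$729.8k

The deviation costs you only when the competing bid falls strictly between $107.1k and $609.3k; elsewhere both bids give the same outcome.
$112k: truthful payoff $497.3k, deviation payoff $0k → loss $497.3k.
$597.6k: truthful payoff $11.7k, deviation payoff $0k → loss $11.7k.
$577.6k: truthful payoff $31.7k, deviation payoff $0k → loss $31.7k.
$650.2k: outcomes coincide → loss $0k.
$599.1k: truthful payoff $10.2k, deviation payoff $0k → loss $10.2k.
$430.4k: truthful payoff $178.9k, deviation payoff $0k → loss $178.9k.
Total loss = $497.3k + $11.7k + $31.7k + $10.2k + $178.9k = $729.8k.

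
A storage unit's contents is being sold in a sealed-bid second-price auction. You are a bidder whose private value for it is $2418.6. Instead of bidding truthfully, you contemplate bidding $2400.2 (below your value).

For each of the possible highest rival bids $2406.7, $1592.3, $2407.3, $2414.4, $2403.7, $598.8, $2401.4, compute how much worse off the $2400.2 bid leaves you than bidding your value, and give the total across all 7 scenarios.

$59.5

The deviation costs you only when the competing bid falls strictly between $2400.2 and $2418.6; elsewhere both bids give the same outcome.
$2406.7: truthful payoff $11.9, deviation payoff $0 → loss $11.9.
$1592.3: outcomes coincide → loss $0.
$2407.3: truthful payoff $11.3, deviation payoff $0 → loss $11.3.
$2414.4: truthful payoff $4.2, deviation payoff $0 → loss $4.2.
$2403.7: truthful payoff $14.9, deviation payoff $0 → loss $14.9.
$598.8: outcomes coincide → loss $0.
$2401.4: truthful payoff $17.2, deviation payoff $0 → loss $17.2.
Total loss = $11.9 + $11.3 + $4.2 + $14.9 + $17.2 = $59.5.
Truthful bidding weakly dominates here: raising your bid can only win items priced above your value, and lowering it can only forfeit items priced below.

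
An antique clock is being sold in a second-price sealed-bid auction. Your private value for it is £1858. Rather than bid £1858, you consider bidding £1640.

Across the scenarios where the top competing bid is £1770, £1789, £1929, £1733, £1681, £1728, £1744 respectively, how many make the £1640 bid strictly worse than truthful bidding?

The deviation hurts exactly when the highest competing bid lies strictly between £1640 and £1858 — underbidding then forfeits a profitable win.
£1770: inside the interval → strictly worse (loss £88).
£1789: inside the interval → strictly worse (loss £69).
£1929: above both → same outcome either way.
£1733: inside the interval → strictly worse (loss £125).
£1681: inside the interval → strictly worse (loss £177).
£1728: inside the interval → strictly worse (loss £130).
£1744: inside the interval → strictly worse (loss £114).
Count: 6.

6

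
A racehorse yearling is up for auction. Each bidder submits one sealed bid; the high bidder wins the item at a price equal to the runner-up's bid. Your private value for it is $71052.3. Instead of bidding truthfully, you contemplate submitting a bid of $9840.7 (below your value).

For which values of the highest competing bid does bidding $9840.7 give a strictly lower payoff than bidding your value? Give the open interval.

If the competing bid is below $9840.7, both bids win at the same price — no difference.
If it is above $71052.3, both bids lose — no difference.
If it lies strictly between $9840.7 and $71052.3, bidding your value wins at a price below your value (positive payoff) while bidding $9840.7 loses (payoff 0).
So the deviation strictly hurts on the open interval ($9840.7, $71052.3).

($9840.7, $71052.3)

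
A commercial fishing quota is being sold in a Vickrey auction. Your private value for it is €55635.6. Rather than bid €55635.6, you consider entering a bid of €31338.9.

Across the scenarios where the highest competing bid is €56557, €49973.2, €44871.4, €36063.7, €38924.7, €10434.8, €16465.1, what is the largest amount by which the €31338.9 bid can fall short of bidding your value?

€56557: same outcome either way → loss €0.
€49973.2: truthful gives €5662.4, deviation gives €0 → loss €5662.4.
€44871.4: truthful gives €10764.2, deviation gives €0 → loss €10764.2.
€36063.7: truthful gives €19571.9, deviation gives €0 → loss €19571.9.
€38924.7: truthful gives €16710.9, deviation gives €0 → loss €16710.9.
€10434.8: same outcome either way → loss €0.
€16465.1: same outcome either way → loss €0.
Maximum loss: €19571.9.

€19571.9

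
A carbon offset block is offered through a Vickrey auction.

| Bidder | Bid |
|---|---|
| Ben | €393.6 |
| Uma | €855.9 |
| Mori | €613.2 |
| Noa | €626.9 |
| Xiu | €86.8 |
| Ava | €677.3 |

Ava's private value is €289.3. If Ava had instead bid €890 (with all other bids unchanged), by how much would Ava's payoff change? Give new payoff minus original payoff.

The highest bid among the other bidders is €855.9; Ava's bid doesn't change that.
Original bid €677.3: Ava is not highest (top rival bid is €855.9); payoff €0.
Alternative bid €890: Ava is highest, pays the top rival bid €855.9; payoff €289.3 − €855.9 = −€566.6.
Change in payoff = −€566.6 − (€0) = −€566.6.

−€566.6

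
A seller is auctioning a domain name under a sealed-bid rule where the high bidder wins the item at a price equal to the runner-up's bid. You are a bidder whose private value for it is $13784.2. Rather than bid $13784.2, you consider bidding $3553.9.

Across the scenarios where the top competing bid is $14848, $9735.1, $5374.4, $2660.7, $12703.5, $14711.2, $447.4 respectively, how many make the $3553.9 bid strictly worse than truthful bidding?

3

The deviation hurts exactly when the highest competing bid lies strictly between $3553.9 and $13784.2 — underbidding then forfeits a profitable win.
$14848: above both → same outcome either way.
$9735.1: inside the interval → strictly worse (loss $4049.1).
$5374.4: inside the interval → strictly worse (loss $8409.8).
$2660.7: below both → same outcome either way.
$12703.5: inside the interval → strictly worse (loss $1080.7).
$14711.2: above both → same outcome either way.
$447.4: below both → same outcome either way.
Count: 3.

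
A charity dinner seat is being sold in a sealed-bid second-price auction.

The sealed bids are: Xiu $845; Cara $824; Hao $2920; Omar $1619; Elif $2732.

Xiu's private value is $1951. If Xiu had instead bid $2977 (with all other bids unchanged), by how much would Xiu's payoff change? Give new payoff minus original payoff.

The highest bid among the other bidders is $2920; Xiu's bid doesn't change that.
Original bid $845: Xiu is not highest (top rival bid is $2920); payoff $0.
Alternative bid $2977: Xiu is highest, pays the top rival bid $2920; payoff $1951 − $2920 = −$969.
Change in payoff = −$969 − ($0) = −$969.

−$969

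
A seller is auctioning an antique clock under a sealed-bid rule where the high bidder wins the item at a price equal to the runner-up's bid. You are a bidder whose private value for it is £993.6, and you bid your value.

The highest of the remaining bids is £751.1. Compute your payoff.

£242.5

Your bid £993.6 exceeds the highest competing bid £751.1, so you win.
In a second-price auction the winner pays the second-highest bid, £751.1.
Payoff = value − price = £993.6 − £751.1 = £242.5.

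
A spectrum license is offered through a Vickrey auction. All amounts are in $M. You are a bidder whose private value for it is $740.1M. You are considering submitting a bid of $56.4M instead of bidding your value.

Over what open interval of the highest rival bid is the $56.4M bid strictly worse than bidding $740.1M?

If the competing bid is below $56.4M, both bids win at the same price — no difference.
If it is above $740.1M, both bids lose — no difference.
If it lies strictly between $56.4M and $740.1M, bidding your value wins at a price below your value (positive payoff) while bidding $56.4M loses (payoff 0).
So the deviation strictly hurts on the open interval ($56.4M, $740.1M).

($56.4M, $740.1M)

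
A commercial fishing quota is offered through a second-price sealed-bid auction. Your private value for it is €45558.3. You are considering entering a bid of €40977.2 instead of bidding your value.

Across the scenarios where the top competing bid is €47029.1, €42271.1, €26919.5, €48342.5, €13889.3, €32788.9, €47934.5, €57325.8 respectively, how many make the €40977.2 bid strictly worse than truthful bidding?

The deviation hurts exactly when the highest competing bid lies strictly between €40977.2 and €45558.3 — underbidding then forfeits a profitable win.
€47029.1: above both → same outcome either way.
€42271.1: inside the interval → strictly worse (loss €3287.2).
€26919.5: below both → same outcome either way.
€48342.5: above both → same outcome either way.
€13889.3: below both → same outcome either way.
€32788.9: below both → same outcome either way.
€47934.5: above both → same outcome either way.
€57325.8: above both → same outcome either way.
Count: 1.

1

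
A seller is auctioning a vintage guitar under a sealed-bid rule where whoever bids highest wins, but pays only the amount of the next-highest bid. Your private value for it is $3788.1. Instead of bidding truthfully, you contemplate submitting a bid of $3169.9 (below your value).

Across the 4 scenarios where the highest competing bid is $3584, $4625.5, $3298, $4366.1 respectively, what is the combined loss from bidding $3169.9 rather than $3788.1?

$694.2

The deviation costs you only when the competing bid falls strictly between $3169.9 and $3788.1; elsewhere both bids give the same outcome.
$3584: truthful payoff $204.1, deviation payoff $0 → loss $204.1.
$4625.5: outcomes coincide → loss $0.
$3298: truthful payoff $490.1, deviation payoff $0 → loss $490.1.
$4366.1: outcomes coincide → loss $0.
Total loss = $204.1 + $490.1 = $694.2.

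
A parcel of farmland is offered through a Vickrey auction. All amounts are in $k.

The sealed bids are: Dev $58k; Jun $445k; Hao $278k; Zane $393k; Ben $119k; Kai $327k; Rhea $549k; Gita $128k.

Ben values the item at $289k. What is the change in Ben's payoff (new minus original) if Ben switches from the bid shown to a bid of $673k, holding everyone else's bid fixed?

The highest bid among the other bidders is $549k; Ben's bid doesn't change that.
Original bid $119k: Ben is not highest (top rival bid is $549k); payoff $0k.
Alternative bid $673k: Ben is highest, pays the top rival bid $549k; payoff $289k − $549k = −$260k.
Change in payoff = −$260k − ($0k) = −$260k.

−$260k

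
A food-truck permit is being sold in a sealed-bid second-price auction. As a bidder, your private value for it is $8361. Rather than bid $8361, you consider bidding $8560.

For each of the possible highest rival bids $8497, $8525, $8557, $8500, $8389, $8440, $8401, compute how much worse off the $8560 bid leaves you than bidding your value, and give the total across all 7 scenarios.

The deviation costs you only when the competing bid falls strictly between $8361 and $8560; elsewhere both bids give the same outcome.
$8497: truthful payoff $0, deviation payoff −$136 → loss $136.
$8525: truthful payoff $0, deviation payoff −$164 → loss $164.
$8557: truthful payoff $0, deviation payoff −$196 → loss $196.
$8500: truthful payoff $0, deviation payoff −$139 → loss $139.
$8389: truthful payoff $0, deviation payoff −$28 → loss $28.
$8440: truthful payoff $0, deviation payoff −$79 → loss $79.
$8401: truthful payoff $0, deviation payoff −$40 → loss $40.
Total loss = $136 + $164 + $196 + $139 + $28 + $79 + $40 = $782.

$782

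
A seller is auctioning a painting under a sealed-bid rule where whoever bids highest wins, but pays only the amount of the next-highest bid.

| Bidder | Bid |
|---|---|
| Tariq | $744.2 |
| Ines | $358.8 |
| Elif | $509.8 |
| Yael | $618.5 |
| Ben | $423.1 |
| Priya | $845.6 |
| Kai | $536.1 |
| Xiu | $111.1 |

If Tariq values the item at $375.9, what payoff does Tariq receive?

Highest bid: Priya at $845.6, so Priya wins.
Second-highest bid: Tariq at $744.2 — that is the price the winner pays.
Tariq did not win, so Tariq pays nothing and receives nothing: payoff $0.

$0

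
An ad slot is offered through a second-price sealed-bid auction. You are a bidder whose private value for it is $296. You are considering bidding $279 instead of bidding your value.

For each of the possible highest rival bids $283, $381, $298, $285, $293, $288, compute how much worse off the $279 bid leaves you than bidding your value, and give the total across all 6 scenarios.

The deviation costs you only when the competing bid falls strictly between $279 and $296; elsewhere both bids give the same outcome.
$283: truthful payoff $13, deviation payoff $0 → loss $13.
$381: outcomes coincide → loss $0.
$298: outcomes coincide → loss $0.
$285: truthful payoff $11, deviation payoff $0 → loss $11.
$293: truthful payoff $3, deviation payoff $0 → loss $3.
$288: truthful payoff $8, deviation payoff $0 → loss $8.
Total loss = $13 + $11 + $3 + $8 = $35.

$35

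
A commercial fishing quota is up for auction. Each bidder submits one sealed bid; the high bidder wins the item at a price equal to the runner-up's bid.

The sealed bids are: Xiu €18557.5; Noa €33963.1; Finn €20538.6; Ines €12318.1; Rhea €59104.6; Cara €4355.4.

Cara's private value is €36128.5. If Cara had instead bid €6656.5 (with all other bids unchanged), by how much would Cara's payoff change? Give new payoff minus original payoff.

The highest bid among the other bidders is €59104.6; Cara's bid doesn't change that.
Original bid €4355.4: Cara is not highest (top rival bid is €59104.6); payoff €0.
Alternative bid €6656.5: Cara is not highest (top rival bid is €59104.6); payoff €0.
Change in payoff = €0 − (€0) = €0.

€0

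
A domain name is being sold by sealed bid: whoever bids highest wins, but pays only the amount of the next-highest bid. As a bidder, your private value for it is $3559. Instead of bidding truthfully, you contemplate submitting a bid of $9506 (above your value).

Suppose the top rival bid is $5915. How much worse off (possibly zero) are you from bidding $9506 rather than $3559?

Bidding your value $3559: you lose (since $3559 < $5915). Payoff $0.
Bidding $9506: you win and pay $5915. Payoff $3559 − $5915 = −$2356.
The competing bid $5915 lies between your value and your inflated bid, so overbidding wins an item priced above your value.
Loss from deviating = $0 − (−$2356) = $2356.

$2356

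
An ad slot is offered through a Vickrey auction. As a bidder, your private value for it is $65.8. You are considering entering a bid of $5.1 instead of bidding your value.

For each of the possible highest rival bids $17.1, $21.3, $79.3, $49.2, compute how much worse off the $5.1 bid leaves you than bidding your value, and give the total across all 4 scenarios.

$109.8

The deviation costs you only when the competing bid falls strictly between $5.1 and $65.8; elsewhere both bids give the same outcome.
$17.1: truthful payoff $48.7, deviation payoff $0 → loss $48.7.
$21.3: truthful payoff $44.5, deviation payoff $0 → loss $44.5.
$79.3: outcomes coincide → loss $0.
$49.2: truthful payoff $16.6, deviation payoff $0 → loss $16.6.
Total loss = $48.7 + $44.5 + $16.6 = $109.8.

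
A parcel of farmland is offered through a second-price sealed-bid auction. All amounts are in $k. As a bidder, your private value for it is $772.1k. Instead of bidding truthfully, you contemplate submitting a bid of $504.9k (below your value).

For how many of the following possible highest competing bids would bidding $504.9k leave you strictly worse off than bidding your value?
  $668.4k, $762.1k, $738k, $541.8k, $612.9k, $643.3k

6

The deviation hurts exactly when the highest competing bid lies strictly between $504.9k and $772.1k — underbidding then forfeits a profitable win.
$668.4k: inside the interval → strictly worse (loss $103.7k).
$762.1k: inside the interval → strictly worse (loss $10k).
$738k: inside the interval → strictly worse (loss $34.1k).
$541.8k: inside the interval → strictly worse (loss $230.3k).
$612.9k: inside the interval → strictly worse (loss $159.2k).
$643.3k: inside the interval → strictly worse (loss $128.8k).
Count: 6.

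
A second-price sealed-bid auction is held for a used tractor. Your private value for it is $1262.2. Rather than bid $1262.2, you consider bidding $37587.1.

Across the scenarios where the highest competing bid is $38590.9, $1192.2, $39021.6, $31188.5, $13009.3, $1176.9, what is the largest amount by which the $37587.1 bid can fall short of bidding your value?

$29926.3

$38590.9: same outcome either way → loss $0.
$1192.2: same outcome either way → loss $0.
$39021.6: same outcome either way → loss $0.
$31188.5: truthful gives $0, deviation gives −$29926.3 → loss $29926.3.
$13009.3: truthful gives $0, deviation gives −$11747.1 → loss $11747.1.
$1176.9: same outcome either way → loss $0.
Maximum loss: $29926.3.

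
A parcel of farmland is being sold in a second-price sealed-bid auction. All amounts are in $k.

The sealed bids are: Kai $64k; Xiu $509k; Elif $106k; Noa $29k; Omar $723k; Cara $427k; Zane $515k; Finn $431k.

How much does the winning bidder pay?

$515k

Highest bid: Omar at $723k, so Omar wins.
Second-highest bid: Zane at $515k — that is the price the winner pays.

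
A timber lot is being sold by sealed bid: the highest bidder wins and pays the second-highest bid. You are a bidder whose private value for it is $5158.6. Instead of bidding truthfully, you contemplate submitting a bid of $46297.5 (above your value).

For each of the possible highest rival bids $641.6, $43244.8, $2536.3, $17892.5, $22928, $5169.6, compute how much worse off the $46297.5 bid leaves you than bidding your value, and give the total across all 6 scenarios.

$68600.5

The deviation costs you only when the competing bid falls strictly between $5158.6 and $46297.5; elsewhere both bids give the same outcome.
$641.6: outcomes coincide → loss $0.
$43244.8: truthful payoff $0, deviation payoff −$38086.2 → loss $38086.2.
$2536.3: outcomes coincide → loss $0.
$17892.5: truthful payoff $0, deviation payoff −$12733.9 → loss $12733.9.
$22928: truthful payoff $0, deviation payoff −$17769.4 → loss $17769.4.
$5169.6: truthful payoff $0, deviation payoff −$11 → loss $11.
Total loss = $38086.2 + $12733.9 + $17769.4 + $11 = $68600.5.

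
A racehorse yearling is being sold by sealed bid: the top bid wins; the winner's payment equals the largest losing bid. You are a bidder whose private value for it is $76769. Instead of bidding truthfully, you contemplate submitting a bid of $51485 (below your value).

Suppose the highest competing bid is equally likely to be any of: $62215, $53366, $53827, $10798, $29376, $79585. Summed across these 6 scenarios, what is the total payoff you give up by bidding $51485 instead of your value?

The deviation costs you only when the competing bid falls strictly between $51485 and $76769; elsewhere both bids give the same outcome.
$62215: truthful payoff $14554, deviation payoff $0 → loss $14554.
$53366: truthful payoff $23403, deviation payoff $0 → loss $23403.
$53827: truthful payoff $22942, deviation payoff $0 → loss $22942.
$10798: outcomes coincide → loss $0.
$29376: outcomes coincide → loss $0.
$79585: outcomes coincide → loss $0.
Total loss = $14554 + $23403 + $22942 = $60899.

$60899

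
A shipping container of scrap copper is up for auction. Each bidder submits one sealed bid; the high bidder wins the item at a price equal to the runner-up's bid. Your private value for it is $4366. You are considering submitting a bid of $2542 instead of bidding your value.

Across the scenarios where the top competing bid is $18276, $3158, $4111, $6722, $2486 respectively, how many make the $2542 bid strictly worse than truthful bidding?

2

The deviation hurts exactly when the highest competing bid lies strictly between $2542 and $4366 — underbidding then forfeits a profitable win.
$18276: above both → same outcome either way.
$3158: inside the interval → strictly worse (loss $1208).
$4111: inside the interval → strictly worse (loss $255).
$6722: above both → same outcome either way.
$2486: below both → same outcome either way.
Count: 2.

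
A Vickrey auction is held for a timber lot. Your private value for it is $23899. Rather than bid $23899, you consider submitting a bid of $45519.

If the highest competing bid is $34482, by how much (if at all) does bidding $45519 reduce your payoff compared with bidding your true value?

$10583

Bidding your value $23899: you lose (since $23899 < $34482). Payoff $0.
Bidding $45519: you win and pay $34482. Payoff $23899 − $34482 = −$10583.
The competing bid $34482 lies between your value and your inflated bid, so overbidding wins an item priced above your value.
Loss from deviating = $0 − (−$10583) = $10583.
Because the price is fixed by the runner-up's bid, deviating from your value can only change a good outcome into a bad one — never the reverse.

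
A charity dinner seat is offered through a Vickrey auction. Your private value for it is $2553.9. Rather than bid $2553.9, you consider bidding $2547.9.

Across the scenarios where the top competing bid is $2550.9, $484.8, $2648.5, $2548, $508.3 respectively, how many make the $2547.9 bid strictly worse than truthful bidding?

The deviation hurts exactly when the highest competing bid lies strictly between $2547.9 and $2553.9 — underbidding then forfeits a profitable win.
$2550.9: inside the interval → strictly worse (loss $3).
$484.8: below both → same outcome either way.
$2648.5: above both → same outcome either way.
$2548: inside the interval → strictly worse (loss $5.9).
$508.3: below both → same outcome either way.
Count: 2.

2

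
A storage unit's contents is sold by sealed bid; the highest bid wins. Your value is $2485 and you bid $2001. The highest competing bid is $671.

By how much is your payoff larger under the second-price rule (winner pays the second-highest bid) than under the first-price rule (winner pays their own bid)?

You have the highest bid, so you win under either rule.
Second-price: pay $671 → payoff $1814.
First-price: pay your own bid $2001 → payoff $484.
Difference = $1814 − ($484) = $1330.

$1330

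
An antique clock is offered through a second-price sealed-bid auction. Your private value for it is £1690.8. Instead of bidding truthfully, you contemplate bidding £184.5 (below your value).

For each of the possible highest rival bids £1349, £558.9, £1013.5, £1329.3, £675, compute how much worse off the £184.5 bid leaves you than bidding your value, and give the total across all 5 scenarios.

£3528.3

The deviation costs you only when the competing bid falls strictly between £184.5 and £1690.8; elsewhere both bids give the same outcome.
£1349: truthful payoff £341.8, deviation payoff £0 → loss £341.8.
£558.9: truthful payoff £1131.9, deviation payoff £0 → loss £1131.9.
£1013.5: truthful payoff £677.3, deviation payoff £0 → loss £677.3.
£1329.3: truthful payoff £361.5, deviation payoff £0 → loss £361.5.
£675: truthful payoff £1015.8, deviation payoff £0 → loss £1015.8.
Total loss = £341.8 + £1131.9 + £677.3 + £361.5 + £1015.8 = £3528.3.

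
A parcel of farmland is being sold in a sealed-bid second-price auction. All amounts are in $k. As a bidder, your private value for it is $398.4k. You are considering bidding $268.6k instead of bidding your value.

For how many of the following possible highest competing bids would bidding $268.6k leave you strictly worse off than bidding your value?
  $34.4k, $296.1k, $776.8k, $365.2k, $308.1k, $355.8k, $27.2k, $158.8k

4

The deviation hurts exactly when the highest competing bid lies strictly between $268.6k and $398.4k — underbidding then forfeits a profitable win.
$34.4k: below both → same outcome either way.
$296.1k: inside the interval → strictly worse (loss $102.3k).
$776.8k: above both → same outcome either way.
$365.2k: inside the interval → strictly worse (loss $33.2k).
$308.1k: inside the interval → strictly worse (loss $90.3k).
$355.8k: inside the interval → strictly worse (loss $42.6k).
$27.2k: below both → same outcome either way.
$158.8k: below both → same outcome either way.
Count: 4.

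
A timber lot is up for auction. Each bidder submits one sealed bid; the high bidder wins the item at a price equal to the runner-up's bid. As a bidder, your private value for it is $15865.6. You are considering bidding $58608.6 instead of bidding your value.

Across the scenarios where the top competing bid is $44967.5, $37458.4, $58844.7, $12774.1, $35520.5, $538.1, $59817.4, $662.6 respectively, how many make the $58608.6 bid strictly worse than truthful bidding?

The deviation hurts exactly when the highest competing bid lies strictly between $15865.6 and $58608.6 — overbidding then wins at a price above your value.
$44967.5: inside the interval → strictly worse (loss $29101.9).
$37458.4: inside the interval → strictly worse (loss $21592.8).
$58844.7: above both → same outcome either way.
$12774.1: below both → same outcome either way.
$35520.5: inside the interval → strictly worse (loss $19654.9).
$538.1: below both → same outcome either way.
$59817.4: above both → same outcome either way.
$662.6: below both → same outcome either way.
Count: 3.

3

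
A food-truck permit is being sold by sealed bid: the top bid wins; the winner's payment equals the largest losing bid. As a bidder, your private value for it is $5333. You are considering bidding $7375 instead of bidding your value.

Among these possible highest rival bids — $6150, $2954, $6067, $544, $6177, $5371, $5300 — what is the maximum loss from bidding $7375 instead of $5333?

$844

$6150: truthful gives $0, deviation gives −$817 → loss $817.
$2954: same outcome either way → loss $0.
$6067: truthful gives $0, deviation gives −$734 → loss $734.
$544: same outcome either way → loss $0.
$6177: truthful gives $0, deviation gives −$844 → loss $844.
$5371: truthful gives $0, deviation gives −$38 → loss $38.
$5300: same outcome either way → loss $0.
Maximum loss: $844.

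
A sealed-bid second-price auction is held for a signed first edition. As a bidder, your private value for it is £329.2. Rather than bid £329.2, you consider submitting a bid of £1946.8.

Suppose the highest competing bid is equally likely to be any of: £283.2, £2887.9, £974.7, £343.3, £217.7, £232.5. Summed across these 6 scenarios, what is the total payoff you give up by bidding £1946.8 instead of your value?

£659.6

The deviation costs you only when the competing bid falls strictly between £329.2 and £1946.8; elsewhere both bids give the same outcome.
£283.2: outcomes coincide → loss £0.
£2887.9: outcomes coincide → loss £0.
£974.7: truthful payoff £0, deviation payoff −£645.5 → loss £645.5.
£343.3: truthful payoff £0, deviation payoff −£14.1 → loss £14.1.
£217.7: outcomes coincide → loss £0.
£232.5: outcomes coincide → loss £0.
Total loss = £645.5 + £14.1 = £659.6.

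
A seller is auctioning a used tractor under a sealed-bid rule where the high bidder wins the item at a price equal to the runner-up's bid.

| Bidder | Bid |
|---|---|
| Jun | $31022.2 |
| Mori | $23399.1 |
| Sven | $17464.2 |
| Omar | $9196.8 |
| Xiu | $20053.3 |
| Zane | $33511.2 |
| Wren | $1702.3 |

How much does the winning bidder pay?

Highest bid: Zane at $33511.2, so Zane wins.
Second-highest bid: Jun at $31022.2 — that is the price the winner pays.

$31022.2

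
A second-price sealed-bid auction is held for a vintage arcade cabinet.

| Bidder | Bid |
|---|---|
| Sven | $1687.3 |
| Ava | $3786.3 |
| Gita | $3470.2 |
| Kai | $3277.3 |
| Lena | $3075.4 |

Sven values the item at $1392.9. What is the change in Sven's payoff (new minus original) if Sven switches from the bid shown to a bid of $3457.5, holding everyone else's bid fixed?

$0

The highest bid among the other bidders is $3786.3; Sven's bid doesn't change that.
Original bid $1687.3: Sven is not highest (top rival bid is $3786.3); payoff $0.
Alternative bid $3457.5: Sven is not highest (top rival bid is $3786.3); payoff $0.
Change in payoff = $0 − ($0) = $0.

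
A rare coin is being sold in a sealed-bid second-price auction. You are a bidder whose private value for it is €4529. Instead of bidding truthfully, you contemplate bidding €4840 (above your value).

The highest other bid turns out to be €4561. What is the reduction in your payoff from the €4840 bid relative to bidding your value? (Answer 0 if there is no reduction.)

€32

Bidding your value €4529: you lose (since €4529 < €4561). Payoff €0.
Bidding €4840: you win and pay €4561. Payoff €4529 − €4561 = −€32.
The competing bid €4561 lies between your value and your inflated bid, so overbidding wins an item priced above your value.
Loss from deviating = €0 − (−€32) = €32.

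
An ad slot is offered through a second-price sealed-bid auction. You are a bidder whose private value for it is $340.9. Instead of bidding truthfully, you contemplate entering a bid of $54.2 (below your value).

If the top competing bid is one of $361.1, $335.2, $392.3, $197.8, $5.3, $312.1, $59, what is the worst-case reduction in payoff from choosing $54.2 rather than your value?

$361.1: same outcome either way → loss $0.
$335.2: truthful gives $5.7, deviation gives $0 → loss $5.7.
$392.3: same outcome either way → loss $0.
$197.8: truthful gives $143.1, deviation gives $0 → loss $143.1.
$5.3: same outcome either way → loss $0.
$312.1: truthful gives $28.8, deviation gives $0 → loss $28.8.
$59: truthful gives $281.9, deviation gives $0 → loss $281.9.
Maximum loss: $281.9.

$281.9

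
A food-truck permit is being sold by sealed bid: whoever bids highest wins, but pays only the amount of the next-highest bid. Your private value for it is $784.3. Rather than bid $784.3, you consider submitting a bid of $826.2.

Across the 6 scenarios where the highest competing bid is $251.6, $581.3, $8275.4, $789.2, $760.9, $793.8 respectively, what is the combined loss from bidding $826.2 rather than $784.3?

The deviation costs you only when the competing bid falls strictly between $784.3 and $826.2; elsewhere both bids give the same outcome.
$251.6: outcomes coincide → loss $0.
$581.3: outcomes coincide → loss $0.
$8275.4: outcomes coincide → loss $0.
$789.2: truthful payoff $0, deviation payoff −$4.9 → loss $4.9.
$760.9: outcomes coincide → loss $0.
$793.8: truthful payoff $0, deviation payoff −$9.5 → loss $9.5.
Total loss = $4.9 + $9.5 = $14.4.

$14.4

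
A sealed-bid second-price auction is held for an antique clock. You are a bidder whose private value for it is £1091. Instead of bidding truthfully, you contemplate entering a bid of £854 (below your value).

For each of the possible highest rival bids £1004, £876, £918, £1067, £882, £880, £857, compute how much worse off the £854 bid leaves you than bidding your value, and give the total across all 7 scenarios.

The deviation costs you only when the competing bid falls strictly between £854 and £1091; elsewhere both bids give the same outcome.
£1004: truthful payoff £87, deviation payoff £0 → loss £87.
£876: truthful payoff £215, deviation payoff £0 → loss £215.
£918: truthful payoff £173, deviation payoff £0 → loss £173.
£1067: truthful payoff £24, deviation payoff £0 → loss £24.
£882: truthful payoff £209, deviation payoff £0 → loss £209.
£880: truthful payoff £211, deviation payoff £0 → loss £211.
£857: truthful payoff £234, deviation payoff £0 → loss £234.
Total loss = £87 + £215 + £173 + £24 + £209 + £211 + £234 = £1153.

£1153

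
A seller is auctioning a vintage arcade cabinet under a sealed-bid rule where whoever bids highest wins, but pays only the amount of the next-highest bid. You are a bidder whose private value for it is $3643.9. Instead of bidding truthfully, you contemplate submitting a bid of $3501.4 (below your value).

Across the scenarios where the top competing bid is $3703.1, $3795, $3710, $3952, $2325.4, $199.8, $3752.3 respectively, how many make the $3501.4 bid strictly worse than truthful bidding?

The deviation hurts exactly when the highest competing bid lies strictly between $3501.4 and $3643.9 — underbidding then forfeits a profitable win.
$3703.1: above both → same outcome either way.
$3795: above both → same outcome either way.
$3710: above both → same outcome either way.
$3952: above both → same outcome either way.
$2325.4: below both → same outcome either way.
$199.8: below both → same outcome either way.
$3752.3: above both → same outcome either way.
Count: 0.

0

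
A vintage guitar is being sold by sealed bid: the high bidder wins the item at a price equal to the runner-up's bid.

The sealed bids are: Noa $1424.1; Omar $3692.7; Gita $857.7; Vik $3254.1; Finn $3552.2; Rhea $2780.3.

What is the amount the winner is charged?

$3552.2

Highest bid: Omar at $3692.7, so Omar wins.
Second-highest bid: Finn at $3552.2 — that is the price the winner pays.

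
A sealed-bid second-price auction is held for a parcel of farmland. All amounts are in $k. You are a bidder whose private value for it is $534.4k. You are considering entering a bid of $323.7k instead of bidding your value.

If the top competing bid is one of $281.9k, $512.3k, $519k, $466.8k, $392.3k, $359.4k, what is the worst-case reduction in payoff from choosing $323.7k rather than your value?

$175k

$281.9k: same outcome either way → loss $0k.
$512.3k: truthful gives $22.1k, deviation gives $0k → loss $22.1k.
$519k: truthful gives $15.4k, deviation gives $0k → loss $15.4k.
$466.8k: truthful gives $67.6k, deviation gives $0k → loss $67.6k.
$392.3k: truthful gives $142.1k, deviation gives $0k → loss $142.1k.
$359.4k: truthful gives $175k, deviation gives $0k → loss $175k.
Maximum loss: $175k.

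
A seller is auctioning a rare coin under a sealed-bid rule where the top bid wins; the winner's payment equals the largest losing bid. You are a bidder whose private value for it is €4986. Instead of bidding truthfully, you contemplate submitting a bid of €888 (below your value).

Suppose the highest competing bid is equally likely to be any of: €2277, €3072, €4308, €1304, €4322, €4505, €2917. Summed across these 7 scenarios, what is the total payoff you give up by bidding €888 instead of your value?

€12197

The deviation costs you only when the competing bid falls strictly between €888 and €4986; elsewhere both bids give the same outcome.
€2277: truthful payoff €2709, deviation payoff €0 → loss €2709.
€3072: truthful payoff €1914, deviation payoff €0 → loss €1914.
€4308: truthful payoff €678, deviation payoff €0 → loss €678.
€1304: truthful payoff €3682, deviation payoff €0 → loss €3682.
€4322: truthful payoff €664, deviation payoff €0 → loss €664.
€4505: truthful payoff €481, deviation payoff €0 → loss €481.
€2917: truthful payoff €2069, deviation payoff €0 → loss €2069.
Total loss = €2709 + €1914 + €678 + €3682 + €664 + €481 + €2069 = €12197.
Truthful bidding weakly dominates here: raising your bid can only win items priced above your value, and lowering it can only forfeit items priced below.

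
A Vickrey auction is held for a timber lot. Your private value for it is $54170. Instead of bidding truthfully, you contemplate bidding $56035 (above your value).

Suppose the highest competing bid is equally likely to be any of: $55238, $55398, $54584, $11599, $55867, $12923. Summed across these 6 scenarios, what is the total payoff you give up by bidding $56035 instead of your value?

$4407

The deviation costs you only when the competing bid falls strictly between $54170 and $56035; elsewhere both bids give the same outcome.
$55238: truthful payoff $0, deviation payoff −$1068 → loss $1068.
$55398: truthful payoff $0, deviation payoff −$1228 → loss $1228.
$54584: truthful payoff $0, deviation payoff −$414 → loss $414.
$11599: outcomes coincide → loss $0.
$55867: truthful payoff $0, deviation payoff −$1697 → loss $1697.
$12923: outcomes coincide → loss $0.
Total loss = $1068 + $1228 + $414 + $1697 = $4407.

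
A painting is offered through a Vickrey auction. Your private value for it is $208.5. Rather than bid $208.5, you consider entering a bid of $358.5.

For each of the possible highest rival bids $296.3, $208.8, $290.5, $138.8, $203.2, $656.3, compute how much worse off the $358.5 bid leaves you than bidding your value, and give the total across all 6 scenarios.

The deviation costs you only when the competing bid falls strictly between $208.5 and $358.5; elsewhere both bids give the same outcome.
$296.3: truthful payoff $0, deviation payoff −$87.8 → loss $87.8.
$208.8: truthful payoff $0, deviation payoff −$0.3 → loss $0.3.
$290.5: truthful payoff $0, deviation payoff −$82 → loss $82.
$138.8: outcomes coincide → loss $0.
$203.2: outcomes coincide → loss $0.
$656.3: outcomes coincide → loss $0.
Total loss = $87.8 + $0.3 + $82 = $170.1.
Truthful bidding weakly dominates here: raising your bid can only win items priced above your value, and lowering it can only forfeit items priced below.

$170.1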